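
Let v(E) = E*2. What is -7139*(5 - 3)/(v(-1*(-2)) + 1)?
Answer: -14278/5 ≈ -2855.6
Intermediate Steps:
v(E) = 2*E
-7139*(5 - 3)/(v(-1*(-2)) + 1) = -7139*(5 - 3)/(2*(-1*(-2)) + 1) = -14278/(2*2 + 1) = -14278/(4 + 1) = -14278/5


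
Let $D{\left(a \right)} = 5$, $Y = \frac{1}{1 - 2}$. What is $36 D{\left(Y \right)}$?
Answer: $180$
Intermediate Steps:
$Y = -1$ ($Y = \frac{1}{-1} = -1$)
$36 D{\left(Y \right)} = 36 \cdot 5 = 180$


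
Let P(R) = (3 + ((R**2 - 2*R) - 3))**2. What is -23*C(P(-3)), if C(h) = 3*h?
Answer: -15525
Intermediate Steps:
P(R) = (R**2 - 2*R)**2 (P(R) = (3 + (-3 + R**2 - 2*R))**2 = (R**2 - 2*R)**2)
-23*C(P(-3)) = -69*(-3)**2*(-2 - 3)**2 = -69*9*(-5)**2 = -69*9*25 = -69*225 = -23*675 = -15525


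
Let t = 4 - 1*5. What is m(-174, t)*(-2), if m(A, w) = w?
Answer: 2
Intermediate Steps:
t = -1 (t = 4 - 5 = -1)
m(-174, t)*(-2) = -1*(-2) = 2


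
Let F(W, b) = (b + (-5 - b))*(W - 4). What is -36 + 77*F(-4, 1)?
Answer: 3044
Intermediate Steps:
F(W, b) = 20 - 5*W (F(W, b) = -5*(-4 + W) = 20 - 5*W)
-36 + 77*F(-4, 1) = -36 + 77*(20 - 5*(-4)) = -36 + 77*(20 + 20) = -36 + 77*40 = -36 + 3080 = 3044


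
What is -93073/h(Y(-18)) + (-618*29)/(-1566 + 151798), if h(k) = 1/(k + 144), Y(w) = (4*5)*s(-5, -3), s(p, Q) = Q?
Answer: -587266812273/75116 ≈ -7.8181e+6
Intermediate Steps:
Y(w) = -60 (Y(w) = (4*5)*(-3) = 20*(-3) = -60)
h(k) = 1/(144 + k)
-93073/h(Y(-18)) + (-618*29)/(-1566 + 151798) = -93073/(1/(144 - 60)) + (-618*29)/(-1566 + 151798) = -93073/(1/84) - 17922/150232 = -93073/1/84 - 17922*1/150232 = -93073*84 - 8961/75116 = -7818132 - 8961/75116 = -587266812273/75116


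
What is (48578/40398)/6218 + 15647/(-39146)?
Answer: -491067854740/1229158778943 ≈ -0.39952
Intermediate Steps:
(48578/40398)/6218 + 15647/(-39146) = (48578*(1/40398))*(1/6218) + 15647*(-1/39146) = (24289/20199)*(1/6218) - 15647/39146 = 24289/125597382 - 15647/39146 = -491067854740/1229158778943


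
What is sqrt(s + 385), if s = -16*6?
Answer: 17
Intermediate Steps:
s = -96
sqrt(s + 385) = sqrt(-96 + 385) = sqrt(289) = 17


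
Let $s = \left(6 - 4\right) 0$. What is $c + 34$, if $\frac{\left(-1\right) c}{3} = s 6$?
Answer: $34$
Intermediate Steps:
$s = 0$ ($s = 2 \cdot 0 = 0$)
$c = 0$ ($c = - 3 \cdot 0 \cdot 6 = \left(-3\right) 0 = 0$)
$c + 34 = 0 + 34 = 34$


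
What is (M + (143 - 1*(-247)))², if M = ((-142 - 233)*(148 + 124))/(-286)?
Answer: 11399832900/20449 ≈ 5.5748e+5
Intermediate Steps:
M = 51000/143 (M = -375*272*(-1/286) = -102000*(-1/286) = 51000/143 ≈ 356.64)
(M + (143 - 1*(-247)))² = (51000/143 + (143 - 1*(-247)))² = (51000/143 + (143 + 247))² = (51000/143 + 390)² = (106770/143)² = 11399832900/20449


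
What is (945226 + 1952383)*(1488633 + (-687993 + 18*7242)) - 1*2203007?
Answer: 2697660185557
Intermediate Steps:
(945226 + 1952383)*(1488633 + (-687993 + 18*7242)) - 1*2203007 = 2897609*(1488633 + (-687993 + 130356)) - 2203007 = 2897609*(1488633 - 557637) - 2203007 = 2897609*930996 - 2203007 = 2697662388564 - 2203007 = 2697660185557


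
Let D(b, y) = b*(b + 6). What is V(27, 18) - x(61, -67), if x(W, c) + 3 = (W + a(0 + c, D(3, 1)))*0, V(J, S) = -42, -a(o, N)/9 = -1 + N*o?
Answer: -39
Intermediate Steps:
D(b, y) = b*(6 + b)
a(o, N) = 9 - 9*N*o (a(o, N) = -9*(-1 + N*o) = 9 - 9*N*o)
x(W, c) = -3 (x(W, c) = -3 + (W + (9 - 9*3*(6 + 3)*(0 + c)))*0 = -3 + (W + (9 - 9*3*9*c))*0 = -3 + (W + (9 - 9*27*c))*0 = -3 + (W + (9 - 243*c))*0 = -3 + (9 + W - 243*c)*0 = -3 + 0 = -3)
V(27, 18) - x(61, -67) = -42 - 1*(-3) = -42 + 3 = -39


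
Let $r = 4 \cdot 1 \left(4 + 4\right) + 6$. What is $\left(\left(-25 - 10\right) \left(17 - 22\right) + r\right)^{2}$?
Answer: $45369$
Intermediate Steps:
$r = 38$ ($r = 4 \cdot 1 \cdot 8 + 6 = 4 \cdot 8 + 6 = 32 + 6 = 38$)
$\left(\left(-25 - 10\right) \left(17 - 22\right) + r\right)^{2} = \left(\left(-25 - 10\right) \left(17 - 22\right) + 38\right)^{2} = \left(\left(-35\right) \left(-5\right) + 38\right)^{2} = \left(175 + 38\right)^{2} = 213^{2} = 45369$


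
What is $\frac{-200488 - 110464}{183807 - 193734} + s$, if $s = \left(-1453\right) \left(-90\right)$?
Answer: $\frac{1298464742}{9927} \approx 1.308 \cdot 10^{5}$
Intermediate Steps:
$s = 130770$
$\frac{-200488 - 110464}{183807 - 193734} + s = \frac{-200488 - 110464}{183807 - 193734} + 130770 = - \frac{310952}{-9927} + 130770 = \left(-310952\right) \left(- \frac{1}{9927}\right) + 130770 = \frac{310952}{9927} + 130770 = \frac{1298464742}{9927}$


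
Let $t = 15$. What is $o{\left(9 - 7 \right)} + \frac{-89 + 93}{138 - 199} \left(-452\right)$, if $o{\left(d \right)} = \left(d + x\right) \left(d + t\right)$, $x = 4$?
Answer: $\frac{8030}{61} \approx 131.64$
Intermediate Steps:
$o{\left(d \right)} = \left(4 + d\right) \left(15 + d\right)$ ($o{\left(d \right)} = \left(d + 4\right) \left(d + 15\right) = \left(4 + d\right) \left(15 + d\right)$)
$o{\left(9 - 7 \right)} + \frac{-89 + 93}{138 - 199} \left(-452\right) = \left(60 + \left(9 - 7\right)^{2} + 19 \left(9 - 7\right)\right) + \frac{-89 + 93}{138 - 199} \left(-452\right) = \left(60 + \left(9 - 7\right)^{2} + 19 \left(9 - 7\right)\right) + \frac{4}{-61} \left(-452\right) = \left(60 + 2^{2} + 19 \cdot 2\right) + 4 \left(- \frac{1}{61}\right) \left(-452\right) = \left(60 + 4 + 38\right) - - \frac{1808}{61} = 102 + \frac{1808}{61} = \frac{8030}{61}$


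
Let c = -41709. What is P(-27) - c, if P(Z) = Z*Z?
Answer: 42438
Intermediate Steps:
P(Z) = Z**2
P(-27) - c = (-27)**2 - 1*(-41709) = 729 + 41709 = 42438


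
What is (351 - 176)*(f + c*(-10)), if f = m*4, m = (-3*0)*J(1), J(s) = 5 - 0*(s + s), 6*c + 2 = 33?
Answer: -27125/3 ≈ -9041.7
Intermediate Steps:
c = 31/6 (c = -⅓ + (⅙)*33 = -⅓ + 11/2 = 31/6 ≈ 5.1667)
J(s) = 5 (J(s) = 5 - 0*2*s = 5 - 1*0 = 5 + 0 = 5)
m = 0 (m = -3*0*5 = 0*5 = 0)
f = 0 (f = 0*4 = 0)
(351 - 176)*(f + c*(-10)) = (351 - 176)*(0 + (31/6)*(-10)) = 175*(0 - 155/3) = 175*(-155/3) = -27125/3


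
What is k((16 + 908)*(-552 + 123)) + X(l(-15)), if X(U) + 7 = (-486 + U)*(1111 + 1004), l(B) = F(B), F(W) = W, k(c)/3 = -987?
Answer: -1062583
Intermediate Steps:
k(c) = -2961 (k(c) = 3*(-987) = -2961)
l(B) = B
X(U) = -1027897 + 2115*U (X(U) = -7 + (-486 + U)*(1111 + 1004) = -7 + (-486 + U)*2115 = -7 + (-1027890 + 2115*U) = -1027897 + 2115*U)
k((16 + 908)*(-552 + 123)) + X(l(-15)) = -2961 + (-1027897 + 2115*(-15)) = -2961 + (-1027897 - 31725) = -2961 - 1059622 = -1062583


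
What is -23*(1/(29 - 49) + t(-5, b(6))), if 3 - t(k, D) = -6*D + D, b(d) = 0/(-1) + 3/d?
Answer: -2507/20 ≈ -125.35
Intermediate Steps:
b(d) = 3/d (b(d) = 0*(-1) + 3/d = 0 + 3/d = 3/d)
t(k, D) = 3 + 5*D (t(k, D) = 3 - (-6*D + D) = 3 - (-5)*D = 3 + 5*D)
-23*(1/(29 - 49) + t(-5, b(6))) = -23*(1/(29 - 49) + (3 + 5*(3/6))) = -23*(1/(-20) + (3 + 5*(3*(1/6)))) = -23*(-1/20 + (3 + 5*(1/2))) = -23*(-1/20 + (3 + 5/2)) = -23*(-1/20 + 11/2) = -23*109/20 = -2507/20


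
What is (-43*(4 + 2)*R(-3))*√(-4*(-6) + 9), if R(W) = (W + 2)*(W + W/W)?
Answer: -516*√33 ≈ -2964.2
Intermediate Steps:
R(W) = (1 + W)*(2 + W) (R(W) = (2 + W)*(W + 1) = (2 + W)*(1 + W) = (1 + W)*(2 + W))
(-43*(4 + 2)*R(-3))*√(-4*(-6) + 9) = (-43*(4 + 2)*(2 + (-3)² + 3*(-3)))*√(-4*(-6) + 9) = (-258*(2 + 9 - 9))*√(24 + 9) = (-258*2)*√33 = (-43*12)*√33 = -516*√33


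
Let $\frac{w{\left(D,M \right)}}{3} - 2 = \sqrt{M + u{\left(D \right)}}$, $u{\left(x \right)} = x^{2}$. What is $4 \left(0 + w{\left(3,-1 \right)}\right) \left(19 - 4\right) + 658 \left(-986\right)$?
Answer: $-648428 + 360 \sqrt{2} \approx -6.4792 \cdot 10^{5}$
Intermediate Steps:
$w{\left(D,M \right)} = 6 + 3 \sqrt{M + D^{2}}$
$4 \left(0 + w{\left(3,-1 \right)}\right) \left(19 - 4\right) + 658 \left(-986\right) = 4 \left(0 + \left(6 + 3 \sqrt{-1 + 3^{2}}\right)\right) \left(19 - 4\right) + 658 \left(-986\right) = 4 \left(0 + \left(6 + 3 \sqrt{-1 + 9}\right)\right) 15 - 648788 = 4 \left(0 + \left(6 + 3 \sqrt{8}\right)\right) 15 - 648788 = 4 \left(0 + \left(6 + 3 \cdot 2 \sqrt{2}\right)\right) 15 - 648788 = 4 \left(0 + \left(6 + 6 \sqrt{2}\right)\right) 15 - 648788 = 4 \left(6 + 6 \sqrt{2}\right) 15 - 648788 = \left(24 + 24 \sqrt{2}\right) 15 - 648788 = \left(360 + 360 \sqrt{2}\right) - 648788 = -648428 + 360 \sqrt{2}$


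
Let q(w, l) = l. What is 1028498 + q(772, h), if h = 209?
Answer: 1028707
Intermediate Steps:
1028498 + q(772, h) = 1028498 + 209 = 1028707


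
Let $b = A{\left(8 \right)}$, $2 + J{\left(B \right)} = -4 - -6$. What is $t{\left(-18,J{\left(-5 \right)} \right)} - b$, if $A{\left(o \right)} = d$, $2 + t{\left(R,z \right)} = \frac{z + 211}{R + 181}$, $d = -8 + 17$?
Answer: $- \frac{1582}{163} \approx -9.7055$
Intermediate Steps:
$J{\left(B \right)} = 0$ ($J{\left(B \right)} = -2 - -2 = -2 + \left(-4 + 6\right) = -2 + 2 = 0$)
$d = 9$
$t{\left(R,z \right)} = -2 + \frac{211 + z}{181 + R}$ ($t{\left(R,z \right)} = -2 + \frac{z + 211}{R + 181} = -2 + \frac{211 + z}{181 + R}$)
$A{\left(o \right)} = 9$
$b = 9$
$t{\left(-18,J{\left(-5 \right)} \right)} - b = \frac{-151 + 0 - -36}{181 - 18} - 9 = \frac{-151 + 0 + 36}{163} - 9 = \frac{1}{163} \left(-115\right) - 9 = - \frac{115}{163} - 9 = - \frac{1582}{163}$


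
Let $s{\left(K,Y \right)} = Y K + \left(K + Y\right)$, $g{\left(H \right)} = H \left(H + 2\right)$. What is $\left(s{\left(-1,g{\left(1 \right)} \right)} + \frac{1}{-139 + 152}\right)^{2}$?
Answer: $\frac{144}{169} \approx 0.85207$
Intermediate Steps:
$g{\left(H \right)} = H \left(2 + H\right)$
$s{\left(K,Y \right)} = K + Y + K Y$ ($s{\left(K,Y \right)} = K Y + \left(K + Y\right) = K + Y + K Y$)
$\left(s{\left(-1,g{\left(1 \right)} \right)} + \frac{1}{-139 + 152}\right)^{2} = \left(\left(-1 + 1 \left(2 + 1\right) - 1 \left(2 + 1\right)\right) + \frac{1}{-139 + 152}\right)^{2} = \left(\left(-1 + 1 \cdot 3 - 1 \cdot 3\right) + \frac{1}{13}\right)^{2} = \left(\left(-1 + 3 - 3\right) + \frac{1}{13}\right)^{2} = \left(-1 + \frac{1}{13}\right)^{2} = \left(- \frac{12}{13}\right)^{2} = \frac{144}{169}$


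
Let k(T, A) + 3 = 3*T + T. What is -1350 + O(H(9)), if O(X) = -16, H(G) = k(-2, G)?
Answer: -1366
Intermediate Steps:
k(T, A) = -3 + 4*T (k(T, A) = -3 + (3*T + T) = -3 + 4*T)
H(G) = -11 (H(G) = -3 + 4*(-2) = -3 - 8 = -11)
-1350 + O(H(9)) = -1350 - 16 = -1366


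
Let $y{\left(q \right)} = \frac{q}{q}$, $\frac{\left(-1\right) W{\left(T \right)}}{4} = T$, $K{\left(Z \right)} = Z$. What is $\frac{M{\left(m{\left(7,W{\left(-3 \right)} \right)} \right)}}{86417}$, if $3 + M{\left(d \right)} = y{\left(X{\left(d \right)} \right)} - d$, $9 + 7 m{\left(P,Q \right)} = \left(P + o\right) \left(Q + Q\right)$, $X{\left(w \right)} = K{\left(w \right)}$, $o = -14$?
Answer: $\frac{163}{604919} \approx 0.00026946$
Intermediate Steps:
$X{\left(w \right)} = w$
$W{\left(T \right)} = - 4 T$
$y{\left(q \right)} = 1$
$m{\left(P,Q \right)} = - \frac{9}{7} + \frac{2 Q \left(-14 + P\right)}{7}$ ($m{\left(P,Q \right)} = - \frac{9}{7} + \frac{\left(P - 14\right) \left(Q + Q\right)}{7} = - \frac{9}{7} + \frac{\left(-14 + P\right) 2 Q}{7} = - \frac{9}{7} + \frac{2 Q \left(-14 + P\right)}{7}$)
$M{\left(d \right)} = -2 - d$ ($M{\left(d \right)} = -3 - \left(-1 + d\right) = -2 - d$)
$\frac{M{\left(m{\left(7,W{\left(-3 \right)} \right)} \right)}}{86417} = \frac{-2 - \left(- \frac{9}{7} - 4 \left(\left(-4\right) \left(-3\right)\right) + \frac{2}{7} \cdot 7 \left(\left(-4\right) \left(-3\right)\right)\right)}{86417} = \left(-2 - \left(- \frac{9}{7} - 48 + \frac{2}{7} \cdot 7 \cdot 12\right)\right) \frac{1}{86417} = \left(-2 - \left(- \frac{9}{7} - 48 + 24\right)\right) \frac{1}{86417} = \left(-2 - - \frac{177}{7}\right) \frac{1}{86417} = \left(-2 + \frac{177}{7}\right) \frac{1}{86417} = \frac{163}{7} \cdot \frac{1}{86417} = \frac{163}{604919}$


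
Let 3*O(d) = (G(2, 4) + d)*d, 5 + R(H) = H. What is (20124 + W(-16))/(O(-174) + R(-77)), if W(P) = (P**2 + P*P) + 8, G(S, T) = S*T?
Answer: 10322/4773 ≈ 2.1626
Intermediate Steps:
R(H) = -5 + H
O(d) = d*(8 + d)/3 (O(d) = ((2*4 + d)*d)/3 = ((8 + d)*d)/3 = (d*(8 + d))/3 = d*(8 + d)/3)
W(P) = 8 + 2*P**2 (W(P) = (P**2 + P**2) + 8 = 2*P**2 + 8 = 8 + 2*P**2)
(20124 + W(-16))/(O(-174) + R(-77)) = (20124 + (8 + 2*(-16)**2))/((1/3)*(-174)*(8 - 174) + (-5 - 77)) = (20124 + (8 + 2*256))/((1/3)*(-174)*(-166) - 82) = (20124 + (8 + 512))/(9628 - 82) = (20124 + 520)/9546 = 20644*(1/9546) = 10322/4773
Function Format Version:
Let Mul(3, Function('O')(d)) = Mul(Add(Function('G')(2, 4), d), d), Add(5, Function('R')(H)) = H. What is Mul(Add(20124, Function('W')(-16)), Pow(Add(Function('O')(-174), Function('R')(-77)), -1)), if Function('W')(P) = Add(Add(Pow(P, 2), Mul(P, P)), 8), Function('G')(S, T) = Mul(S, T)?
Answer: Rational(10322, 4773) ≈ 2.1626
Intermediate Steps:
Function('R')(H) = Add(-5, H)
Function('O')(d) = Mul(Rational(1, 3), d, Add(8, d)) (Function('O')(d) = Mul(Rational(1, 3), Mul(Add(Mul(2, 4), d), d)) = Mul(Rational(1, 3), Mul(Add(8, d), d)) = Mul(Rational(1, 3), Mul(d, Add(8, d))) = Mul(Rational(1, 3), d, Add(8, d)))
Function('W')(P) = Add(8, Mul(2, Pow(P, 2))) (Function('W')(P) = Add(Add(Pow(P, 2), Pow(P, 2)), 8) = Add(Mul(2, Pow(P, 2)), 8) = Add(8, Mul(2, Pow(P, 2))))
Mul(Add(20124, Function('W')(-16)), Pow(Add(Function('O')(-174), Function('R')(-77)), -1)) = Mul(Add(20124, Add(8, Mul(2, Pow(-16, 2)))), Pow(Add(Mul(Rational(1, 3), -174, Add(8, -174)), Add(-5, -77)), -1)) = Mul(Add(20124, Add(8, Mul(2, 256))), Pow(Add(Mul(Rational(1, 3), -174, -166), -82), -1)) = Mul(Add(20124, Add(8, 512)), Pow(Add(9628, -82), -1)) = Mul(Add(20124, 520), Pow(9546, -1)) = Mul(20644, Rational(1, 9546)) = Rational(10322, 4773)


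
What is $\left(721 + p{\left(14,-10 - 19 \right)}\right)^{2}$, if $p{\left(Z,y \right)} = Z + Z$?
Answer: $561001$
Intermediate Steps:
$p{\left(Z,y \right)} = 2 Z$
$\left(721 + p{\left(14,-10 - 19 \right)}\right)^{2} = \left(721 + 2 \cdot 14\right)^{2} = \left(721 + 28\right)^{2} = 749^{2} = 561001$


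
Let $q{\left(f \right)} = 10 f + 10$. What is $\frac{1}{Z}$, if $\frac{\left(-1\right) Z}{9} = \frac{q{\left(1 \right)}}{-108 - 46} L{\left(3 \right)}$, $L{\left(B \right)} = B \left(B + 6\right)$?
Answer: $\frac{77}{2430} \approx 0.031687$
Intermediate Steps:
$q{\left(f \right)} = 10 + 10 f$
$L{\left(B \right)} = B \left(6 + B\right)$
$Z = \frac{2430}{77}$ ($Z = - 9 \frac{10 + 10 \cdot 1}{-108 - 46} \cdot 3 \left(6 + 3\right) = - 9 \frac{10 + 10}{-154} \cdot 3 \cdot 9 = - 9 \left(- \frac{1}{154}\right) 20 \cdot 27 = - 9 \left(\left(- \frac{10}{77}\right) 27\right) = \left(-9\right) \left(- \frac{270}{77}\right) = \frac{2430}{77} \approx 31.558$)
$\frac{1}{Z} = \frac{1}{\frac{2430}{77}} = \frac{77}{2430}$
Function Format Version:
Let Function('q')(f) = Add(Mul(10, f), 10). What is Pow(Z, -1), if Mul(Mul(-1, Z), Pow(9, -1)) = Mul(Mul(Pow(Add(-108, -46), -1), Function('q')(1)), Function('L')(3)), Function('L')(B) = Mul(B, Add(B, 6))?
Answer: Rational(77, 2430) ≈ 0.031687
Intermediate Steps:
Function('q')(f) = Add(10, Mul(10, f))
Function('L')(B) = Mul(B, Add(6, B))
Z = Rational(2430, 77) (Z = Mul(-9, Mul(Mul(Pow(Add(-108, -46), -1), Add(10, Mul(10, 1))), Mul(3, Add(6, 3)))) = Mul(-9, Mul(Mul(Pow(-154, -1), Add(10, 10)), Mul(3, 9))) = Mul(-9, Mul(Mul(Rational(-1, 154), 20), 27)) = Mul(-9, Mul(Rational(-10, 77), 27)) = Mul(-9, Rational(-270, 77)) = Rational(2430, 77) ≈ 31.558)
Pow(Z, -1) = Pow(Rational(2430, 77), -1) = Rational(77, 2430)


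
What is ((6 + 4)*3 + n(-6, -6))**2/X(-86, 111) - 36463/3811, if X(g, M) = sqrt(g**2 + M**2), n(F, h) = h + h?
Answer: -36463/3811 + 324*sqrt(19717)/19717 ≈ -7.2604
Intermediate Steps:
n(F, h) = 2*h
X(g, M) = sqrt(M**2 + g**2)
((6 + 4)*3 + n(-6, -6))**2/X(-86, 111) - 36463/3811 = ((6 + 4)*3 + 2*(-6))**2/(sqrt(111**2 + (-86)**2)) - 36463/3811 = (10*3 - 12)**2/(sqrt(12321 + 7396)) - 36463*1/3811 = (30 - 12)**2/(sqrt(19717)) - 36463/3811 = 18**2*(sqrt(19717)/19717) - 36463/3811 = 324*(sqrt(19717)/19717) - 36463/3811 = 324*sqrt(19717)/19717 - 36463/3811 = -36463/3811 + 324*sqrt(19717)/19717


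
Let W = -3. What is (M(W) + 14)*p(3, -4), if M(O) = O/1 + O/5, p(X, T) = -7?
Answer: -364/5 ≈ -72.800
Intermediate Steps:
M(O) = 6*O/5 (M(O) = O*1 + O*(⅕) = O + O/5 = 6*O/5)
(M(W) + 14)*p(3, -4) = ((6/5)*(-3) + 14)*(-7) = (-18/5 + 14)*(-7) = (52/5)*(-7) = -364/5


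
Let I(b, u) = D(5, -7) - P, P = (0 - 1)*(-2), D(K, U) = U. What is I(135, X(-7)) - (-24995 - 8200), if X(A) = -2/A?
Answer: 33186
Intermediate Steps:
P = 2 (P = -1*(-2) = 2)
I(b, u) = -9 (I(b, u) = -7 - 1*2 = -7 - 2 = -9)
I(135, X(-7)) - (-24995 - 8200) = -9 - (-24995 - 8200) = -9 - 1*(-33195) = -9 + 33195 = 33186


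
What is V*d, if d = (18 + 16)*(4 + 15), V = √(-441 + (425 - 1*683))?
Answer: 646*I*√699 ≈ 17079.0*I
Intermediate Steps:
V = I*√699 (V = √(-441 + (425 - 683)) = √(-441 - 258) = √(-699) = I*√699 ≈ 26.439*I)
d = 646 (d = 34*19 = 646)
V*d = (I*√699)*646 = 646*I*√699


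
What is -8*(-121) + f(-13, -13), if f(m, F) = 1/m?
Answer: 12583/13 ≈ 967.92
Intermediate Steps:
-8*(-121) + f(-13, -13) = -8*(-121) + 1/(-13) = 968 - 1/13 = 12583/13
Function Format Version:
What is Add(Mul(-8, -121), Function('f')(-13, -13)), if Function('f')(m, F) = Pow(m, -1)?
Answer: Rational(12583, 13) ≈ 967.92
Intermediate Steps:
Add(Mul(-8, -121), Function('f')(-13, -13)) = Add(Mul(-8, -121), Pow(-13, -1)) = Add(968, Rational(-1, 13)) = Rational(12583, 13)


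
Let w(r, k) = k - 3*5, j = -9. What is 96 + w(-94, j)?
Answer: 72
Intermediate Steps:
w(r, k) = -15 + k (w(r, k) = k - 15 = -15 + k)
96 + w(-94, j) = 96 + (-15 - 9) = 96 - 24 = 72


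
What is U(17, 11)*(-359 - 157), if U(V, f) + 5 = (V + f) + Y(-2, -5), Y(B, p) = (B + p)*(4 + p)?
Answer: -15480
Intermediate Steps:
Y(B, p) = (4 + p)*(B + p)
U(V, f) = 2 + V + f (U(V, f) = -5 + ((V + f) + ((-5)² + 4*(-2) + 4*(-5) - 2*(-5))) = -5 + ((V + f) + (25 - 8 - 20 + 10)) = -5 + ((V + f) + 7) = -5 + (7 + V + f) = 2 + V + f)
U(17, 11)*(-359 - 157) = (2 + 17 + 11)*(-359 - 157) = 30*(-516) = -15480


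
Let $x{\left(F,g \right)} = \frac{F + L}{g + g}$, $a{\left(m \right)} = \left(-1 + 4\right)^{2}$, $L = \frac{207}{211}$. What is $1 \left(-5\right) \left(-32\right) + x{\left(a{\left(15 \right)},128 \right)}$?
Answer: $\frac{4322333}{27008} \approx 160.04$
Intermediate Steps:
$L = \frac{207}{211}$ ($L = 207 \cdot \frac{1}{211} = \frac{207}{211} \approx 0.98104$)
$a{\left(m \right)} = 9$ ($a{\left(m \right)} = 3^{2} = 9$)
$x{\left(F,g \right)} = \frac{\frac{207}{211} + F}{2 g}$ ($x{\left(F,g \right)} = \frac{F + \frac{207}{211}}{g + g} = \frac{\frac{207}{211} + F}{2 g}$)
$1 \left(-5\right) \left(-32\right) + x{\left(a{\left(15 \right)},128 \right)} = 1 \left(-5\right) \left(-32\right) + \frac{207 + 211 \cdot 9}{422 \cdot 128} = \left(-5\right) \left(-32\right) + \frac{1}{422} \cdot \frac{1}{128} \left(207 + 1899\right) = 160 + \frac{1}{422} \cdot \frac{1}{128} \cdot 2106 = 160 + \frac{1053}{27008} = \frac{4322333}{27008}$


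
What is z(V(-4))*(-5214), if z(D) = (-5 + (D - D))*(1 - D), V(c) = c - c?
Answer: 26070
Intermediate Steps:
V(c) = 0
z(D) = -5 + 5*D (z(D) = (-5 + 0)*(1 - D) = -5*(1 - D) = -5 + 5*D)
z(V(-4))*(-5214) = (-5 + 5*0)*(-5214) = (-5 + 0)*(-5214) = -5*(-5214) = 26070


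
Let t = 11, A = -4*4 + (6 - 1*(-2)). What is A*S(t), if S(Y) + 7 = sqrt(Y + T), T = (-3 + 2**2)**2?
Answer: 56 - 16*sqrt(3) ≈ 28.287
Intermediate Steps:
A = -8 (A = -16 + (6 + 2) = -16 + 8 = -8)
T = 1 (T = (-3 + 4)**2 = 1**2 = 1)
S(Y) = -7 + sqrt(1 + Y) (S(Y) = -7 + sqrt(Y + 1) = -7 + sqrt(1 + Y))
A*S(t) = -8*(-7 + sqrt(1 + 11)) = -8*(-7 + sqrt(12)) = -8*(-7 + 2*sqrt(3)) = 56 - 16*sqrt(3)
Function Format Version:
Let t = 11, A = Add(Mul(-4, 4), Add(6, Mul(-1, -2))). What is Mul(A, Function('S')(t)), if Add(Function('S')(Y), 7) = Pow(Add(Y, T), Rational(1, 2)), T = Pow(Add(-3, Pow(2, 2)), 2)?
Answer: Add(56, Mul(-16, Pow(3, Rational(1, 2)))) ≈ 28.287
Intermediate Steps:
A = -8 (A = Add(-16, Add(6, 2)) = Add(-16, 8) = -8)
T = 1 (T = Pow(Add(-3, 4), 2) = Pow(1, 2) = 1)
Function('S')(Y) = Add(-7, Pow(Add(1, Y), Rational(1, 2))) (Function('S')(Y) = Add(-7, Pow(Add(Y, 1), Rational(1, 2))) = Add(-7, Pow(Add(1, Y), Rational(1, 2))))
Mul(A, Function('S')(t)) = Mul(-8, Add(-7, Pow(Add(1, 11), Rational(1, 2)))) = Mul(-8, Add(-7, Pow(12, Rational(1, 2)))) = Mul(-8, Add(-7, Mul(2, Pow(3, Rational(1, 2))))) = Add(56, Mul(-16, Pow(3, Rational(1, 2))))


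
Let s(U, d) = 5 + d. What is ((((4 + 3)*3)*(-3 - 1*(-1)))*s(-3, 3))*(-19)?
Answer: 6384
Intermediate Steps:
((((4 + 3)*3)*(-3 - 1*(-1)))*s(-3, 3))*(-19) = ((((4 + 3)*3)*(-3 - 1*(-1)))*(5 + 3))*(-19) = (((7*3)*(-3 + 1))*8)*(-19) = ((21*(-2))*8)*(-19) = -42*8*(-19) = -336*(-19) = 6384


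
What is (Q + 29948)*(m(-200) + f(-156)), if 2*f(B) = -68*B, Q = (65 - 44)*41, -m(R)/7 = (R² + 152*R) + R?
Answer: -1863821264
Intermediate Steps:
m(R) = -1071*R - 7*R² (m(R) = -7*((R² + 152*R) + R) = -7*(R² + 153*R) = -1071*R - 7*R²)
Q = 861 (Q = 21*41 = 861)
f(B) = -34*B (f(B) = (-68*B)/2 = -34*B)
(Q + 29948)*(m(-200) + f(-156)) = (861 + 29948)*(-7*(-200)*(153 - 200) - 34*(-156)) = 30809*(-7*(-200)*(-47) + 5304) = 30809*(-65800 + 5304) = 30809*(-60496) = -1863821264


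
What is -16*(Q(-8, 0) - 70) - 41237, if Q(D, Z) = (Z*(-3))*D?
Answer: -40117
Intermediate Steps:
Q(D, Z) = -3*D*Z (Q(D, Z) = (-3*Z)*D = -3*D*Z)
-16*(Q(-8, 0) - 70) - 41237 = -16*(-3*(-8)*0 - 70) - 41237 = -16*(0 - 70) - 41237 = -16*(-70) - 41237 = 1120 - 41237 = -40117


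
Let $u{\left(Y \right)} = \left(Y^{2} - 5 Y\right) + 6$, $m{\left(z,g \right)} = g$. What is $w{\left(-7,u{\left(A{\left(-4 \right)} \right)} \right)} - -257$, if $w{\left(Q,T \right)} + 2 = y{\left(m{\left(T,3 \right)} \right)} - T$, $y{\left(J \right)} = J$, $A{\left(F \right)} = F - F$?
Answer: $252$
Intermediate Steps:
$A{\left(F \right)} = 0$
$u{\left(Y \right)} = 6 + Y^{2} - 5 Y$
$w{\left(Q,T \right)} = 1 - T$ ($w{\left(Q,T \right)} = -2 - \left(-3 + T\right) = 1 - T$)
$w{\left(-7,u{\left(A{\left(-4 \right)} \right)} \right)} - -257 = \left(1 - \left(6 + 0^{2} - 0\right)\right) - -257 = \left(1 - \left(6 + 0 + 0\right)\right) + 257 = \left(1 - 6\right) + 257 = -5 + 257 = 252$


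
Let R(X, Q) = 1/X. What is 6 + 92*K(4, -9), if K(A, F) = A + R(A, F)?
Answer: 397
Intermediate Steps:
K(A, F) = A + 1/A
6 + 92*K(4, -9) = 6 + 92*(4 + 1/4) = 6 + 92*(4 + ¼) = 6 + 92*(17/4) = 6 + 391 = 397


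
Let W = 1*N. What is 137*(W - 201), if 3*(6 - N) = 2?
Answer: -80419/3 ≈ -26806.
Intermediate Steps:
N = 16/3 (N = 6 - 1/3*2 = 6 - 2/3 = 16/3 ≈ 5.3333)
W = 16/3 (W = 1*(16/3) = 16/3 ≈ 5.3333)
137*(W - 201) = 137*(16/3 - 201) = 137*(-587/3) = -80419/3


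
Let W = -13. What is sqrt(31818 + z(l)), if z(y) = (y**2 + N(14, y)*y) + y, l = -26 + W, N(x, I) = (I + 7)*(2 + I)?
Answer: 2*I*sqrt(3219) ≈ 113.47*I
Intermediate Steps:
N(x, I) = (2 + I)*(7 + I) (N(x, I) = (7 + I)*(2 + I) = (2 + I)*(7 + I))
l = -39 (l = -26 - 13 = -39)
z(y) = y + y**2 + y*(14 + y**2 + 9*y) (z(y) = (y**2 + (14 + y**2 + 9*y)*y) + y = (y**2 + y*(14 + y**2 + 9*y)) + y = y + y**2 + y*(14 + y**2 + 9*y))
sqrt(31818 + z(l)) = sqrt(31818 - 39*(15 + (-39)**2 + 10*(-39))) = sqrt(31818 - 39*(15 + 1521 - 390)) = sqrt(31818 - 39*1146) = sqrt(31818 - 44694) = sqrt(-12876) = 2*I*sqrt(3219)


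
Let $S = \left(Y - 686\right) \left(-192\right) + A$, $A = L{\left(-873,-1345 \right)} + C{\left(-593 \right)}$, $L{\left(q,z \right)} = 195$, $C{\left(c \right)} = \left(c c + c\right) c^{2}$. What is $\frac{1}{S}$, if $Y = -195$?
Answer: $\frac{1}{123448660691} \approx 8.1005 \cdot 10^{-12}$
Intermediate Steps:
$C{\left(c \right)} = c^{2} \left(c + c^{2}\right)$ ($C{\left(c \right)} = \left(c^{2} + c\right) c^{2} = \left(c + c^{2}\right) c^{2} = c^{2} \left(c + c^{2}\right)$)
$A = 123448491539$ ($A = 195 + \left(-593\right)^{3} \left(1 - 593\right) = 195 - -123448491344 = 195 + 123448491344 = 123448491539$)
$S = 123448660691$ ($S = \left(-195 - 686\right) \left(-192\right) + 123448491539 = \left(-881\right) \left(-192\right) + 123448491539 = 169152 + 123448491539 = 123448660691$)
$\frac{1}{S} = \frac{1}{123448660691}$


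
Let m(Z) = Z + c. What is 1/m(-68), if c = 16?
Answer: -1/52 ≈ -0.019231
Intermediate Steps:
m(Z) = 16 + Z (m(Z) = Z + 16 = 16 + Z)
1/m(-68) = 1/(16 - 68) = 1/(-52) = -1/52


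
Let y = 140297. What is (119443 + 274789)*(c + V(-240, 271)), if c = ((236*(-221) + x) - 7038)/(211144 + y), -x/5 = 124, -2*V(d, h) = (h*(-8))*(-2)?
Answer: -33377604183696/39049 ≈ -8.5476e+8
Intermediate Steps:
V(d, h) = -8*h (V(d, h) = -h*(-8)*(-2)/2 = -(-8*h)*(-2)/2 = -8*h)
x = -620 (x = -5*124 = -620)
c = -6646/39049 (c = ((236*(-221) - 620) - 7038)/(211144 + 140297) = ((-52156 - 620) - 7038)/351441 = (-52776 - 7038)*(1/351441) = -59814*1/351441 = -6646/39049 ≈ -0.17020)
(119443 + 274789)*(c + V(-240, 271)) = (119443 + 274789)*(-6646/39049 - 8*271) = 394232*(-6646/39049 - 2168) = 394232*(-84664878/39049) = -33377604183696/39049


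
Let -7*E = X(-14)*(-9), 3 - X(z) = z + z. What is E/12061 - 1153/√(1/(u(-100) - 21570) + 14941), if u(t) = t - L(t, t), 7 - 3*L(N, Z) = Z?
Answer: 279/84427 - 1153*√63353181941998/972913094 ≈ -9.4295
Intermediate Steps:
X(z) = 3 - 2*z (X(z) = 3 - (z + z) = 3 - 2*z)
L(N, Z) = 7/3 - Z/3
u(t) = -7/3 + 4*t/3 (u(t) = t - (7/3 - t/3) = t + (-7/3 + t/3) = -7/3 + 4*t/3)
E = 279/7 (E = -(3 - 2*(-14))*(-9)/7 = -(3 + 28)*(-9)/7 = -31*(-9)/7 = -⅐*(-279) = 279/7 ≈ 39.857)
E/12061 - 1153/√(1/(u(-100) - 21570) + 14941) = (279/7)/12061 - 1153/√(1/((-7/3 + (4/3)*(-100)) - 21570) + 14941) = (279/7)*(1/12061) - 1153/√(1/((-7/3 - 400/3) - 21570) + 14941) = 279/84427 - 1153/√(1/(-407/3 - 21570) + 14941) = 279/84427 - 1153/√(1/(-65117/3) + 14941) = 279/84427 - 1153/√(-3/65117 + 14941) = 279/84427 - 1153*√63353181941998/972913094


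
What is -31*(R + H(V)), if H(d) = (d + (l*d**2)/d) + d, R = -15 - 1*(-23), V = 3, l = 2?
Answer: -620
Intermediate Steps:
R = 8 (R = -15 + 23 = 8)
H(d) = 4*d (H(d) = (d + (2*d**2)/d) + d = (d + 2*d) + d = 3*d + d = 4*d)
-31*(R + H(V)) = -31*(8 + 4*3) = -31*(8 + 12) = -31*20 = -620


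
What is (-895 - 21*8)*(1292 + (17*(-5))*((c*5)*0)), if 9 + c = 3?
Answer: -1373396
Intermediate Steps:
c = -6 (c = -9 + 3 = -6)
(-895 - 21*8)*(1292 + (17*(-5))*((c*5)*0)) = (-895 - 21*8)*(1292 + (17*(-5))*(-6*5*0)) = (-895 - 168)*(1292 - (-2550)*0) = -1063*(1292 - 85*0) = -1063*(1292 + 0) = -1063*1292 = -1373396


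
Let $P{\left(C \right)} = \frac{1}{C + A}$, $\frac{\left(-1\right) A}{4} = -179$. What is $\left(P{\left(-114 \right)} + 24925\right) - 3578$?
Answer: $\frac{12850895}{602} \approx 21347.0$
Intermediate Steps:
$A = 716$ ($A = \left(-4\right) \left(-179\right) = 716$)
$P{\left(C \right)} = \frac{1}{716 + C}$ ($P{\left(C \right)} = \frac{1}{C + 716} = \frac{1}{716 + C}$)
$\left(P{\left(-114 \right)} + 24925\right) - 3578 = \left(\frac{1}{716 - 114} + 24925\right) - 3578 = \left(\frac{1}{602} + 24925\right) - 3578 = \frac{15004851}{602} - 3578 = \frac{12850895}{602}$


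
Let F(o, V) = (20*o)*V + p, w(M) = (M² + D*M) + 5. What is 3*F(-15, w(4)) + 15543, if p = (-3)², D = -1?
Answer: 270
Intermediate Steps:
w(M) = 5 + M² - M (w(M) = (M² - M) + 5 = 5 + M² - M)
p = 9
F(o, V) = 9 + 20*V*o (F(o, V) = (20*o)*V + 9 = 20*V*o + 9 = 9 + 20*V*o)
3*F(-15, w(4)) + 15543 = 3*(9 + 20*(5 + 4² - 1*4)*(-15)) + 15543 = 3*(9 + 20*(5 + 16 - 4)*(-15)) + 15543 = 3*(9 + 20*17*(-15)) + 15543 = 3*(9 - 5100) + 15543 = 3*(-5091) + 15543 = -15273 + 15543 = 270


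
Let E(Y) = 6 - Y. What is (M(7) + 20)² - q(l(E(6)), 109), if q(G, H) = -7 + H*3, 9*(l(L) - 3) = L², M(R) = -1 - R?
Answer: -176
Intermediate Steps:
l(L) = 3 + L²/9
q(G, H) = -7 + 3*H
(M(7) + 20)² - q(l(E(6)), 109) = ((-1 - 1*7) + 20)² - (-7 + 3*109) = ((-1 - 7) + 20)² - (-7 + 327) = (-8 + 20)² - 1*320 = 12² - 320 = 144 - 320 = -176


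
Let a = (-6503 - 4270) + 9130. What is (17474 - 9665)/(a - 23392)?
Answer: -2603/8345 ≈ -0.31192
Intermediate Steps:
a = -1643 (a = -10773 + 9130 = -1643)
(17474 - 9665)/(a - 23392) = (17474 - 9665)/(-1643 - 23392) = 7809/(-25035) = 7809*(-1/25035) = -2603/8345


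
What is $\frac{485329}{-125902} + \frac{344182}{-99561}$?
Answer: $- \frac{13093291819}{1790704146} \approx -7.3118$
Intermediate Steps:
$\frac{485329}{-125902} + \frac{344182}{-99561} = 485329 \left(- \frac{1}{125902}\right) + 344182 \left(- \frac{1}{99561}\right) = - \frac{485329}{125902} - \frac{344182}{99561} = - \frac{13093291819}{1790704146}$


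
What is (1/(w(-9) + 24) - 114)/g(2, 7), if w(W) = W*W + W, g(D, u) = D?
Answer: -10943/192 ≈ -56.995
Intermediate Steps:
w(W) = W + W² (w(W) = W² + W = W + W²)
(1/(w(-9) + 24) - 114)/g(2, 7) = (1/(-9*(1 - 9) + 24) - 114)/2 = (1/(-9*(-8) + 24) - 114)*(½) = (1/(72 + 24) - 114)*(½) = (1/96 - 114)*(½) = -10943/96*½ = -10943/192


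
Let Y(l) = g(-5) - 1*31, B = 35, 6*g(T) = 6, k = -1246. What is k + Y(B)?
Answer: -1276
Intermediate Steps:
g(T) = 1 (g(T) = (1/6)*6 = 1)
Y(l) = -30 (Y(l) = 1 - 1*31 = 1 - 31 = -30)
k + Y(B) = -1246 - 30 = -1276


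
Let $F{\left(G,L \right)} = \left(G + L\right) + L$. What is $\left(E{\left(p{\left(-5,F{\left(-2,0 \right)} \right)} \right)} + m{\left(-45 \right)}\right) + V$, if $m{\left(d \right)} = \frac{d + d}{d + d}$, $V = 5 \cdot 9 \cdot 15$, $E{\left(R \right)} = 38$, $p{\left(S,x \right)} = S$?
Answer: $714$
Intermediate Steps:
$F{\left(G,L \right)} = G + 2 L$
$V = 675$ ($V = 45 \cdot 15 = 675$)
$m{\left(d \right)} = 1$ ($m{\left(d \right)} = \frac{2 d}{2 d} = 2 d \frac{1}{2 d} = 1$)
$\left(E{\left(p{\left(-5,F{\left(-2,0 \right)} \right)} \right)} + m{\left(-45 \right)}\right) + V = \left(38 + 1\right) + 675 = 39 + 675 = 714$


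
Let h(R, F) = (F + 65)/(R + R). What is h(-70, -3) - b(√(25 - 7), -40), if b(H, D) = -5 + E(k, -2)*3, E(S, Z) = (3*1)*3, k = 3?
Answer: -1571/70 ≈ -22.443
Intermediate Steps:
h(R, F) = (65 + F)/(2*R) (h(R, F) = (65 + F)/((2*R)) = (65 + F)*(1/(2*R)) = (65 + F)/(2*R))
E(S, Z) = 9 (E(S, Z) = 3*3 = 9)
b(H, D) = 22 (b(H, D) = -5 + 9*3 = -5 + 27 = 22)
h(-70, -3) - b(√(25 - 7), -40) = (½)*(65 - 3)/(-70) - 1*22 = (½)*(-1/70)*62 - 22 = -31/70 - 22 = -1571/70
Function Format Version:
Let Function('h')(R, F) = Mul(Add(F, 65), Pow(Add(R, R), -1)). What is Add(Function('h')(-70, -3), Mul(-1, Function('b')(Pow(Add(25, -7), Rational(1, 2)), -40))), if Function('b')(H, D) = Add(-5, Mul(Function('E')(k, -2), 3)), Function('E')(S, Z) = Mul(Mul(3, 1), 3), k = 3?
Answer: Rational(-1571, 70) ≈ -22.443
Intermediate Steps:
Function('h')(R, F) = Mul(Rational(1, 2), Pow(R, -1), Add(65, F)) (Function('h')(R, F) = Mul(Add(65, F), Pow(Mul(2, R), -1)) = Mul(Add(65, F), Mul(Rational(1, 2), Pow(R, -1))) = Mul(Rational(1, 2), Pow(R, -1), Add(65, F)))
Function('E')(S, Z) = 9 (Function('E')(S, Z) = Mul(3, 3) = 9)
Function('b')(H, D) = 22 (Function('b')(H, D) = Add(-5, Mul(9, 3)) = Add(-5, 27) = 22)
Add(Function('h')(-70, -3), Mul(-1, Function('b')(Pow(Add(25, -7), Rational(1, 2)), -40))) = Add(Mul(Rational(1, 2), Pow(-70, -1), Add(65, -3)), Mul(-1, 22)) = Add(Mul(Rational(1, 2), Rational(-1, 70), 62), -22) = Add(Rational(-31, 70), -22) = Rational(-1571, 70)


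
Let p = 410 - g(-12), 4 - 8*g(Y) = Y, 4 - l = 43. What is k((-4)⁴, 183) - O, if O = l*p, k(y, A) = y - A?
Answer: 15985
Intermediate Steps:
l = -39 (l = 4 - 1*43 = 4 - 43 = -39)
g(Y) = ½ - Y/8
p = 408 (p = 410 - (½ - ⅛*(-12)) = 410 - (½ + 3/2) = 410 - 1*2 = 410 - 2 = 408)
O = -15912 (O = -39*408 = -15912)
k((-4)⁴, 183) - O = ((-4)⁴ - 1*183) - 1*(-15912) = (256 - 183) + 15912 = 73 + 15912 = 15985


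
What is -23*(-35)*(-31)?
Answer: -24955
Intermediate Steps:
-23*(-35)*(-31) = 805*(-31) = -24955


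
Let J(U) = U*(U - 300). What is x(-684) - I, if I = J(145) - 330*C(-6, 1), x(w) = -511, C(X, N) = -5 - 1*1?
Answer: 19984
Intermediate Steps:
C(X, N) = -6 (C(X, N) = -5 - 1 = -6)
J(U) = U*(-300 + U)
I = -20495 (I = 145*(-300 + 145) - 330*(-6) = 145*(-155) + 1980 = -22475 + 1980 = -20495)
x(-684) - I = -511 - 1*(-20495) = -511 + 20495 = 19984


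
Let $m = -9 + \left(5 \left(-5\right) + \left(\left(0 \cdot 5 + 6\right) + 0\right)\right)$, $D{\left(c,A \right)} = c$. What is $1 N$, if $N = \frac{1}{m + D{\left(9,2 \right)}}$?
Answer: $- \frac{1}{19} \approx -0.052632$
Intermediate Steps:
$m = -28$ ($m = -9 + \left(-25 + \left(\left(0 + 6\right) + 0\right)\right) = -9 + \left(-25 + \left(6 + 0\right)\right) = -9 + \left(-25 + 6\right) = -9 - 19 = -28$)
$N = - \frac{1}{19}$ ($N = \frac{1}{-28 + 9} = \frac{1}{-19} = - \frac{1}{19} \approx -0.052632$)
$1 N = 1 \left(- \frac{1}{19}\right) = - \frac{1}{19}$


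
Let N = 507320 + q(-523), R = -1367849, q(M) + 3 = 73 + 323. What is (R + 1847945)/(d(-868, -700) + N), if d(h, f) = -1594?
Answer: 480096/506119 ≈ 0.94858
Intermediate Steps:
q(M) = 393 (q(M) = -3 + (73 + 323) = -3 + 396 = 393)
N = 507713 (N = 507320 + 393 = 507713)
(R + 1847945)/(d(-868, -700) + N) = (-1367849 + 1847945)/(-1594 + 507713) = 480096/506119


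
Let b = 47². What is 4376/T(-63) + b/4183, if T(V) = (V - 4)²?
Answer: 600447/399521 ≈ 1.5029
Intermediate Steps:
T(V) = (-4 + V)²
b = 2209
4376/T(-63) + b/4183 = 4376/((-4 - 63)²) + 2209/4183 = 4376/((-67)²) + 2209*(1/4183) = 4376/4489 + 47/89 = 600447/399521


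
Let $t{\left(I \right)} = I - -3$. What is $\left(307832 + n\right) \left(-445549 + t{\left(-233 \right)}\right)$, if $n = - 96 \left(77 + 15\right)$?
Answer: $-133287921000$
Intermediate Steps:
$t{\left(I \right)} = 3 + I$ ($t{\left(I \right)} = I + 3 = 3 + I$)
$n = -8832$ ($n = \left(-96\right) 92 = -8832$)
$\left(307832 + n\right) \left(-445549 + t{\left(-233 \right)}\right) = \left(307832 - 8832\right) \left(-445549 + \left(3 - 233\right)\right) = 299000 \left(-445549 - 230\right) = 299000 \left(-445779\right) = -133287921000$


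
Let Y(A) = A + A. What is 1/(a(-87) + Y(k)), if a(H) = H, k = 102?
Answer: 1/117 ≈ 0.0085470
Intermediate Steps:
Y(A) = 2*A
1/(a(-87) + Y(k)) = 1/(-87 + 2*102) = 1/(-87 + 204) = 1/117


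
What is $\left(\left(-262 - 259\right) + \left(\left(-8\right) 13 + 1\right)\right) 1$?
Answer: $-624$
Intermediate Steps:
$\left(\left(-262 - 259\right) + \left(\left(-8\right) 13 + 1\right)\right) 1 = \left(\left(-262 - 259\right) + \left(-104 + 1\right)\right) 1 = \left(-521 - 103\right) 1 = \left(-624\right) 1 = -624$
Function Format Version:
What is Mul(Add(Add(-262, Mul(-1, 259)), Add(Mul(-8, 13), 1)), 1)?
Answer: -624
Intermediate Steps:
Mul(Add(Add(-262, Mul(-1, 259)), Add(Mul(-8, 13), 1)), 1) = Mul(Add(Add(-262, -259), Add(-104, 1)), 1) = Mul(Add(-521, -103), 1) = Mul(-624, 1) = -624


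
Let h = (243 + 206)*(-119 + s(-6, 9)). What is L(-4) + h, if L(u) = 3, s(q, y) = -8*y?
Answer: -85756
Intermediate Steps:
h = -85759 (h = (243 + 206)*(-119 - 8*9) = 449*(-119 - 72) = 449*(-191) = -85759)
L(-4) + h = 3 - 85759 = -85756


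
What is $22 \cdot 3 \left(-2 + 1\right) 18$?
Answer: $-1188$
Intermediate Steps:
$22 \cdot 3 \left(-2 + 1\right) 18 = 22 \cdot 3 \left(-1\right) 18 = 22 \left(-3\right) 18 = \left(-66\right) 18 = -1188$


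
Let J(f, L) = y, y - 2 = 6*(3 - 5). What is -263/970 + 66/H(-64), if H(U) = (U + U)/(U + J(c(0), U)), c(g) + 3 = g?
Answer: 587977/15520 ≈ 37.885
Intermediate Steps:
c(g) = -3 + g
y = -10 (y = 2 + 6*(3 - 5) = 2 + 6*(-2) = 2 - 12 = -10)
J(f, L) = -10
H(U) = 2*U/(-10 + U) (H(U) = (U + U)/(U - 10) = (2*U)/(-10 + U) = 2*U/(-10 + U))
-263/970 + 66/H(-64) = -263/970 + 66/((2*(-64)/(-10 - 64))) = -263*1/970 + 66/((2*(-64)/(-74))) = -263/970 + 66/((2*(-64)*(-1/74))) = -263/970 + 66/(64/37) = -263/970 + 66*(37/64) = -263/970 + 1221/32 = 587977/15520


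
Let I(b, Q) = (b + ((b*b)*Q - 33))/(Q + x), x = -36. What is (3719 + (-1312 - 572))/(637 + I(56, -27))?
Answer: 63/68 ≈ 0.92647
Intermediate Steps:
I(b, Q) = (-33 + b + Q*b²)/(-36 + Q) (I(b, Q) = (b + ((b*b)*Q - 33))/(Q - 36) = (b + (b²*Q - 33))/(-36 + Q) = (b + (Q*b² - 33))/(-36 + Q) = (b + (-33 + Q*b²))/(-36 + Q) = (-33 + b + Q*b²)/(-36 + Q))
(3719 + (-1312 - 572))/(637 + I(56, -27)) = (3719 + (-1312 - 572))/(637 + (-33 + 56 - 27*56²)/(-36 - 27)) = (3719 - 1884)/(637 + (-33 + 56 - 27*3136)/(-63)) = 1835/(637 - (-33 + 56 - 84672)/63) = 1835/(637 - 1/63*(-84649)) = 1835/(637 + 84649/63) = 1835/(124780/63) = 1835*(63/124780) = 63/68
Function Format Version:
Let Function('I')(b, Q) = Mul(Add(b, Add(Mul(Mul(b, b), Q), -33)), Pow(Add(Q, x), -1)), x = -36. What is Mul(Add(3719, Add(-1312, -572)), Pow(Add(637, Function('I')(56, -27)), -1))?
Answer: Rational(63, 68) ≈ 0.92647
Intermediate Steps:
Function('I')(b, Q) = Mul(Pow(Add(-36, Q), -1), Add(-33, b, Mul(Q, Pow(b, 2)))) (Function('I')(b, Q) = Mul(Add(b, Add(Mul(Mul(b, b), Q), -33)), Pow(Add(Q, -36), -1)) = Mul(Add(b, Add(Mul(Pow(b, 2), Q), -33)), Pow(Add(-36, Q), -1)) = Mul(Add(b, Add(Mul(Q, Pow(b, 2)), -33)), Pow(Add(-36, Q), -1)) = Mul(Add(b, Add(-33, Mul(Q, Pow(b, 2)))), Pow(Add(-36, Q), -1)) = Mul(Add(-33, b, Mul(Q, Pow(b, 2))), Pow(Add(-36, Q), -1)) = Mul(Pow(Add(-36, Q), -1), Add(-33, b, Mul(Q, Pow(b, 2)))))
Mul(Add(3719, Add(-1312, -572)), Pow(Add(637, Function('I')(56, -27)), -1)) = Mul(Add(3719, Add(-1312, -572)), Pow(Add(637, Mul(Pow(Add(-36, -27), -1), Add(-33, 56, Mul(-27, Pow(56, 2))))), -1)) = Mul(Add(3719, -1884), Pow(Add(637, Mul(Pow(-63, -1), Add(-33, 56, Mul(-27, 3136)))), -1)) = Mul(1835, Pow(Add(637, Mul(Rational(-1, 63), Add(-33, 56, -84672))), -1)) = Mul(1835, Pow(Add(637, Mul(Rational(-1, 63), -84649)), -1)) = Mul(1835, Pow(Add(637, Rational(84649, 63)), -1)) = Mul(1835, Pow(Rational(124780, 63), -1)) = Mul(1835, Rational(63, 124780)) = Rational(63, 68)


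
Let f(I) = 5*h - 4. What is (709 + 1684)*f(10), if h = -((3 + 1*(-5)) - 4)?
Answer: 62218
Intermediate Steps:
h = 6 (h = -((3 - 5) - 4) = -(-2 - 4) = -1*(-6) = 6)
f(I) = 26 (f(I) = 5*6 - 4 = 30 - 4 = 26)
(709 + 1684)*f(10) = (709 + 1684)*26 = 2393*26 = 62218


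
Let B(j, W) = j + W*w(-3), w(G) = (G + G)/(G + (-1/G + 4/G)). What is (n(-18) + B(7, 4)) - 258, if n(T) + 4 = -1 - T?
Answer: -232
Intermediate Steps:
n(T) = -5 - T (n(T) = -4 + (-1 - T) = -5 - T)
w(G) = 2*G/(G + 3/G) (w(G) = (2*G)/(G + 3/G) = 2*G/(G + 3/G))
B(j, W) = j + 3*W/2 (B(j, W) = j + W*(2*(-3)²/(3 + (-3)²)) = j + W*(2*9/(3 + 9)) = j + W*(2*9/12) = j + W*(2*9*(1/12)) = j + W*(3/2) = j + 3*W/2)
(n(-18) + B(7, 4)) - 258 = ((-5 - 1*(-18)) + (7 + (3/2)*4)) - 258 = ((-5 + 18) + (7 + 6)) - 258 = (13 + 13) - 258 = 26 - 258 = -232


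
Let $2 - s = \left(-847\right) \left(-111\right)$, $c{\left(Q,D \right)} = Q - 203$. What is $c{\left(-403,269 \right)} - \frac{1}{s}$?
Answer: $- \frac{56973089}{94015} \approx -606.0$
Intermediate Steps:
$c{\left(Q,D \right)} = -203 + Q$
$s = -94015$ ($s = 2 - \left(-847\right) \left(-111\right) = 2 - 94017 = -94015$)
$c{\left(-403,269 \right)} - \frac{1}{s} = \left(-203 - 403\right) - \frac{1}{-94015} = -606 - - \frac{1}{94015} = -606 + \frac{1}{94015} = - \frac{56973089}{94015}$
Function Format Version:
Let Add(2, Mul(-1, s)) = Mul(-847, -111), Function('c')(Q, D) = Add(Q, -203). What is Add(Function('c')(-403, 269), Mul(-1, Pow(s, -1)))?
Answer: Rational(-56973089, 94015) ≈ -606.00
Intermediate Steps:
Function('c')(Q, D) = Add(-203, Q)
s = -94015 (s = Add(2, Mul(-1, Mul(-847, -111))) = Add(2, Mul(-1, 94017)) = Add(2, -94017) = -94015)
Add(Function('c')(-403, 269), Mul(-1, Pow(s, -1))) = Add(Add(-203, -403), Mul(-1, Pow(-94015, -1))) = Add(-606, Mul(-1, Rational(-1, 94015))) = Add(-606, Rational(1, 94015)) = Rational(-56973089, 94015)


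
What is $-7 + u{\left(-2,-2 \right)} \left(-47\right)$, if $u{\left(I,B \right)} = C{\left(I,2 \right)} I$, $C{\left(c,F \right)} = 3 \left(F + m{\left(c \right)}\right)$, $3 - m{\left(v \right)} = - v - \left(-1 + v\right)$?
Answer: $-7$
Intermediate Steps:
$m{\left(v \right)} = 2 + 2 v$ ($m{\left(v \right)} = 3 - \left(- v - \left(-1 + v\right)\right) = 3 - \left(1 - 2 v\right) = 3 + \left(-1 + 2 v\right) = 2 + 2 v$)
$C{\left(c,F \right)} = 6 + 3 F + 6 c$ ($C{\left(c,F \right)} = 3 \left(F + \left(2 + 2 c\right)\right) = 3 \left(2 + F + 2 c\right) = 6 + 3 F + 6 c$)
$u{\left(I,B \right)} = I \left(12 + 6 I\right)$ ($u{\left(I,B \right)} = \left(6 + 3 \cdot 2 + 6 I\right) I = \left(6 + 6 + 6 I\right) I = \left(12 + 6 I\right) I = I \left(12 + 6 I\right)$)
$-7 + u{\left(-2,-2 \right)} \left(-47\right) = -7 + 6 \left(-2\right) \left(2 - 2\right) \left(-47\right) = -7 + 6 \left(-2\right) 0 \left(-47\right) = -7 + 0 \left(-47\right) = -7 + 0 = -7$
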